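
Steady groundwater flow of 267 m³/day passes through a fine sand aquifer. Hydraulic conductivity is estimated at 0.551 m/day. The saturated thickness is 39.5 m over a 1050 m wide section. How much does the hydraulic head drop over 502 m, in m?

5.87

Cross-sectional area A = 1050 × 39.5 = 41475 m².
From Q = K·A·i, i = Q / (K·A) = 267 / (0.5510 × 41475) = 0.01168.
Head loss Δh = i · L = 0.01168 × 502 = 5.865 m.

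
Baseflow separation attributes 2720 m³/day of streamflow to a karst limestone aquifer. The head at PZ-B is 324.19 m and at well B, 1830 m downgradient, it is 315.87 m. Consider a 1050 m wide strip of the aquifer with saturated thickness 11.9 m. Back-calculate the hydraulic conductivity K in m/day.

Cross-sectional area A = 1050 × 11.9 = 12495 m².
Hydraulic gradient i = (324.19 − 315.87) / 1830 = 8.32 / 1830 = 0.004546.
From Q = K·A·i, K = Q / (A·i) = 2720 / (12495 × 0.004546) = 47.88 m/day.

47.9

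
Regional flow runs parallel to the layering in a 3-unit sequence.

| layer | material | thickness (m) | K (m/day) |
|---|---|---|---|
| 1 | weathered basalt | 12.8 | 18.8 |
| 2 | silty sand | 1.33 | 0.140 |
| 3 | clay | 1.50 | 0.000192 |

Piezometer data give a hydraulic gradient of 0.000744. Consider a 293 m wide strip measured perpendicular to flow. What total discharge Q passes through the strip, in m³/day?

52.5

Flow is parallel to layering, so each bed carries its own Darcy discharge and the transmissivities add.
Σ(K_i·b_i) = 18.8×12.8 + 0.140×1.33 + 0.000192×1.50 = 240.8 m²/day.
Hydraulic gradient i = 0.000744.
Q = Σ(K_i·b_i) · W · i = 240.8 × 293 × 0.0007440 = 52.50 m³/day.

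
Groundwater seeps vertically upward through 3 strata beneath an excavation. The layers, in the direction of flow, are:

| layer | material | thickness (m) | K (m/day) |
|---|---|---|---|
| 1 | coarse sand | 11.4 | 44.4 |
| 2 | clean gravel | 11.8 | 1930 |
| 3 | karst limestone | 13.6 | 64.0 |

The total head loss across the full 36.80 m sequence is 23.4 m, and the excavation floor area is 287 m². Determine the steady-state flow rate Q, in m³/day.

Flow is perpendicular to layering, so the layers act in series and the equivalent K is the thickness-weighted harmonic mean.
Total thickness L = 11.4 + 11.8 + 13.6 = 36.80 m.
Σ(b_i/K_i) = 11.4/44.4 + 11.8/1930 + 13.6/64.0 = 0.4754 d.
K_eq = L / Σ(b_i/K_i) = 36.80 / 0.4754 = 77.41 m/day.
Q = K_eq · A · (Δh/L) = 77.41 × 287 × (23.4/36.80) = 14127 m³/day.

14100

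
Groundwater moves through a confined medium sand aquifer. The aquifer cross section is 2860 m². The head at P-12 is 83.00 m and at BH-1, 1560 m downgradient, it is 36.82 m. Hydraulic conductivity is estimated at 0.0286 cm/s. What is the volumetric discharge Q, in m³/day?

2090

Convert K: 0.0286 cm/s × 864 = 24.71 m/day.
Hydraulic gradient i = (83.00 − 36.82) / 1560 = 46.18 / 1560 = 0.02960.
Darcy's law: Q = K · A · i = 24.71 × 2860 × 0.02960 = 2092 m³/day.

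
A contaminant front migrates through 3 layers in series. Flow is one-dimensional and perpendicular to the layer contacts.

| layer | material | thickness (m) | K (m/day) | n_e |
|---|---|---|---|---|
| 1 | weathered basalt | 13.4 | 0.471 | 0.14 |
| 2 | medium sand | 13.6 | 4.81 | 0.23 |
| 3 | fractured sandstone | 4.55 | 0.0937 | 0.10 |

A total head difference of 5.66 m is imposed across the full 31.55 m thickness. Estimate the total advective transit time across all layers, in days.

77.0

With flow normal to the layers, continuity requires the same specific discharge q through every layer.
Σ(b_i/K_i) = 13.4/0.471 + 13.6/4.81 + 4.55/0.0937 = 79.84 d.
q = Δh / Σ(b_i/K_i) = 5.66 / 79.84 = 0.07089 m/day.
In each layer the seepage velocity is v_i = q/n_i, so the layer transit time is t_i = b_i·n_i / q:
  layer 1 (weathered basalt): t_1 = 13.4 × 0.14 / 0.07089 = 26.46 d
  layer 2 (medium sand): t_2 = 13.6 × 0.23 / 0.07089 = 44.12 d
  layer 3 (fractured sandstone): t_3 = 4.55 × 0.10 / 0.07089 = 6.418 d
Total t = Σ t_i = 77.00 days.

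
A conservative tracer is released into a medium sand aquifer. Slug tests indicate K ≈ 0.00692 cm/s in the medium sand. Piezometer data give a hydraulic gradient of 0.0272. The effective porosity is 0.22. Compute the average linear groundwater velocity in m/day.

Convert K: 0.00692 cm/s × 864 = 5.979 m/day.
Hydraulic gradient i = 0.0272.
Darcy flux q = K · i = 5.979 × 0.02720 = 0.1626 m/day.
Seepage velocity v = q / n_e = 0.1626 / 0.22 = 0.7392 m/day.

0.739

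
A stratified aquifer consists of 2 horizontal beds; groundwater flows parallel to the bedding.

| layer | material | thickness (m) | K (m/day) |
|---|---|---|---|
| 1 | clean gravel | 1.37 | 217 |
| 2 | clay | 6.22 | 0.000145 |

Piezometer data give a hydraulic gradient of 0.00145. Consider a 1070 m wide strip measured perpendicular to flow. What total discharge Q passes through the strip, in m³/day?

461

Flow is parallel to layering, so each bed carries its own Darcy discharge and the transmissivities add.
Σ(K_i·b_i) = 217×1.37 + 0.000145×6.22 = 297.3 m²/day.
Hydraulic gradient i = 0.00145.
Q = Σ(K_i·b_i) · W · i = 297.3 × 1070 × 0.001450 = 461.2 m³/day.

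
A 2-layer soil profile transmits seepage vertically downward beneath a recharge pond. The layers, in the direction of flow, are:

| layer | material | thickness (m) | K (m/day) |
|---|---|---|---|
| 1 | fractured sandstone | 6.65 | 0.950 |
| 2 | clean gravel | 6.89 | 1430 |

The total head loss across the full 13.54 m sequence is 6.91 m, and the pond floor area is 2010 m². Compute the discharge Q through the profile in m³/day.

Flow is perpendicular to layering, so the layers act in series and the equivalent K is the thickness-weighted harmonic mean.
Total thickness L = 6.65 + 6.89 = 13.54 m.
Σ(b_i/K_i) = 6.65/0.950 + 6.89/1430 = 7.005 d.
K_eq = L / Σ(b_i/K_i) = 13.54 / 7.005 = 1.933 m/day.
Q = K_eq · A · (Δh/L) = 1.933 × 2010 × (6.91/13.54) = 1983 m³/day.

1980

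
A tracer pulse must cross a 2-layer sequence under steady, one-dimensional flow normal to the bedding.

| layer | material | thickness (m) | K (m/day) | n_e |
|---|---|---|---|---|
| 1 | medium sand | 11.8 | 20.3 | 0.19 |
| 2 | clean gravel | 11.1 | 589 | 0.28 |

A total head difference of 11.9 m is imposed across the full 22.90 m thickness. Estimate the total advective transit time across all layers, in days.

With flow normal to the layers, continuity requires the same specific discharge q through every layer.
Σ(b_i/K_i) = 11.8/20.3 + 11.1/589 = 0.6001 d.
q = Δh / Σ(b_i/K_i) = 11.9 / 0.6001 = 19.83 m/day.
In each layer the seepage velocity is v_i = q/n_i, so the layer transit time is t_i = b_i·n_i / q:
  layer 1 (medium sand): t_1 = 11.8 × 0.19 / 19.83 = 0.1131 d
  layer 2 (clean gravel): t_2 = 11.1 × 0.28 / 19.83 = 0.1567 d
Total t = Σ t_i = 0.2698 days.

0.270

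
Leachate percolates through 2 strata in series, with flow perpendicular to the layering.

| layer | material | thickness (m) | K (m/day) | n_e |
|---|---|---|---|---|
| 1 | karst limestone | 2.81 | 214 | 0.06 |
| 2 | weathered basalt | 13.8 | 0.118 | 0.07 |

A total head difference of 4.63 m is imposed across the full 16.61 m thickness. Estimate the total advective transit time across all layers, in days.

With flow normal to the layers, continuity requires the same specific discharge q through every layer.
Σ(b_i/K_i) = 2.81/214 + 13.8/0.118 = 117.0 d.
q = Δh / Σ(b_i/K_i) = 4.63 / 117.0 = 0.03959 m/day.
In each layer the seepage velocity is v_i = q/n_i, so the layer transit time is t_i = b_i·n_i / q:
  layer 1 (karst limestone): t_1 = 2.81 × 0.06 / 0.03959 = 4.259 d
  layer 2 (weathered basalt): t_2 = 13.8 × 0.07 / 0.03959 = 24.40 d
Total t = Σ t_i = 28.66 days.

28.7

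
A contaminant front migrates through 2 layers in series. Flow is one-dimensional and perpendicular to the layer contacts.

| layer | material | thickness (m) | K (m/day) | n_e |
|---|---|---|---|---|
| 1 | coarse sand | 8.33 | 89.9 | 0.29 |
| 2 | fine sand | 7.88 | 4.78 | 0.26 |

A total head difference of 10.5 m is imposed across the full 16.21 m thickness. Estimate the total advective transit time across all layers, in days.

With flow normal to the layers, continuity requires the same specific discharge q through every layer.
Σ(b_i/K_i) = 8.33/89.9 + 7.88/4.78 = 1.741 d.
q = Δh / Σ(b_i/K_i) = 10.5 / 1.741 = 6.030 m/day.
In each layer the seepage velocity is v_i = q/n_i, so the layer transit time is t_i = b_i·n_i / q:
  layer 1 (coarse sand): t_1 = 8.33 × 0.29 / 6.030 = 0.4006 d
  layer 2 (fine sand): t_2 = 7.88 × 0.26 / 6.030 = 0.3397 d
Total t = Σ t_i = 0.7403 days.

0.740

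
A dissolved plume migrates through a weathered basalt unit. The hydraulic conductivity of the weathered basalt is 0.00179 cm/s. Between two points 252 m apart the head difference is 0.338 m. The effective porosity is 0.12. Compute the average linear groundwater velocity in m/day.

Convert K: 0.00179 cm/s × 864 = 1.547 m/day.
Hydraulic gradient i = Δh / L = 0.338 / 252 = 0.001341.
Darcy flux q = K · i = 1.547 × 0.001341 = 0.002074 m/day.
Seepage velocity v = q / n_e = 0.002074 / 0.12 = 0.01729 m/day.

0.0173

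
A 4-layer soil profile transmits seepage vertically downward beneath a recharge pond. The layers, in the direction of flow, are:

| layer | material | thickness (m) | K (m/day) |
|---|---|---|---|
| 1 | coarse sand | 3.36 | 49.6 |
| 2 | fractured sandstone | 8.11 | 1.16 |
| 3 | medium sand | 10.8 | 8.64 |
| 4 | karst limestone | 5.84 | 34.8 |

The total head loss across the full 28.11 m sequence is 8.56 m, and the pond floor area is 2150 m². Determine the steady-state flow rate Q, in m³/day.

2170

Flow is perpendicular to layering, so the layers act in series and the equivalent K is the thickness-weighted harmonic mean.
Total thickness L = 3.36 + 8.11 + 10.8 + 5.84 = 28.11 m.
Σ(b_i/K_i) = 3.36/49.6 + 8.11/1.16 + 10.8/8.64 + 5.84/34.8 = 8.477 d.
K_eq = L / Σ(b_i/K_i) = 28.11 / 8.477 = 3.316 m/day.
Q = K_eq · A · (Δh/L) = 3.316 × 2150 × (8.56/28.11) = 2171 m³/day.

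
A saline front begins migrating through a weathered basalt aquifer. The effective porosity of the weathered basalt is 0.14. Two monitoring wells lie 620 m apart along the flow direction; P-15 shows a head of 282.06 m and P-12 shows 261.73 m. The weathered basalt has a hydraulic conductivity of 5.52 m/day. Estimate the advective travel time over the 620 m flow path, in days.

480

Hydraulic gradient i = (282.06 − 261.73) / 620 = 20.33 / 620 = 0.03279.
Darcy flux q = K · i = 5.520 × 0.03279 = 0.1810 m/day.
Seepage velocity v = q / n_e = 0.1810 / 0.14 = 1.293 m/day.
Travel time t = L / v = 620 / 1.293 = 479.6 days.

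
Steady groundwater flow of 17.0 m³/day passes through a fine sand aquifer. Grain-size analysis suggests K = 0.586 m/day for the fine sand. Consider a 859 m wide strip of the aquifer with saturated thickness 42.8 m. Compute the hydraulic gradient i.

0.000789

Cross-sectional area A = 859 × 42.8 = 36765 m².
From Q = K·A·i, i = Q / (K·A) = 17.0 / (0.5860 × 36765) = 0.0007891.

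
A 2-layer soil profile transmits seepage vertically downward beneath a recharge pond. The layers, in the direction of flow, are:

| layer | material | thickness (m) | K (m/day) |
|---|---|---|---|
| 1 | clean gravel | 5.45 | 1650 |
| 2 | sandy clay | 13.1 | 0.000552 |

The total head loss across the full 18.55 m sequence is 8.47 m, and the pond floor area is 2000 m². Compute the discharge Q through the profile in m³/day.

0.714

Flow is perpendicular to layering, so the layers act in series and the equivalent K is the thickness-weighted harmonic mean.
Total thickness L = 5.45 + 13.1 = 18.55 m.
Σ(b_i/K_i) = 5.45/1650 + 13.1/0.000552 = 23732 d.
K_eq = L / Σ(b_i/K_i) = 18.55 / 23732 = 0.0007816 m/day.
Q = K_eq · A · (Δh/L) = 0.0007816 × 2000 × (8.47/18.55) = 0.7138 m³/day.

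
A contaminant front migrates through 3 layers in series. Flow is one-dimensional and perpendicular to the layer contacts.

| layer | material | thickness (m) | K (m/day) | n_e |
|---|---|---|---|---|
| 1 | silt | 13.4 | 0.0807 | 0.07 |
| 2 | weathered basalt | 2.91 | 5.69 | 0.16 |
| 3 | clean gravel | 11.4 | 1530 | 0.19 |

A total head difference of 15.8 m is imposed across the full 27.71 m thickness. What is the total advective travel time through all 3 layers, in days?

With flow normal to the layers, continuity requires the same specific discharge q through every layer.
Σ(b_i/K_i) = 13.4/0.0807 + 2.91/5.69 + 11.4/1530 = 166.6 d.
q = Δh / Σ(b_i/K_i) = 15.8 / 166.6 = 0.09486 m/day.
In each layer the seepage velocity is v_i = q/n_i, so the layer transit time is t_i = b_i·n_i / q:
  layer 1 (silt): t_1 = 13.4 × 0.07 / 0.09486 = 9.889 d
  layer 2 (weathered basalt): t_2 = 2.91 × 0.16 / 0.09486 = 4.908 d
  layer 3 (clean gravel): t_3 = 11.4 × 0.19 / 0.09486 = 22.83 d
Total t = Σ t_i = 37.63 days.

37.6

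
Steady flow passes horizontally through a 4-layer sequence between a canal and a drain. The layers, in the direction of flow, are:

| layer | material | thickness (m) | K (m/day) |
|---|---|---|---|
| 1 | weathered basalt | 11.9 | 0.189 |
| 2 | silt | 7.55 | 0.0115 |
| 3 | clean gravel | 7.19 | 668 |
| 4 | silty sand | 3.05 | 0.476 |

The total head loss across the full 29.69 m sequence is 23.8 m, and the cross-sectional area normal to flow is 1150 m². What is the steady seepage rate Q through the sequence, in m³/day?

37.7

Flow is perpendicular to layering, so the layers act in series and the equivalent K is the thickness-weighted harmonic mean.
Total thickness L = 11.9 + 7.55 + 7.19 + 3.05 = 29.69 m.
Σ(b_i/K_i) = 11.9/0.189 + 7.55/0.0115 + 7.19/668 + 3.05/0.476 = 725.9 d.
K_eq = L / Σ(b_i/K_i) = 29.69 / 725.9 = 0.04090 m/day.
Q = K_eq · A · (Δh/L) = 0.04090 × 1150 × (23.8/29.69) = 37.70 m³/day.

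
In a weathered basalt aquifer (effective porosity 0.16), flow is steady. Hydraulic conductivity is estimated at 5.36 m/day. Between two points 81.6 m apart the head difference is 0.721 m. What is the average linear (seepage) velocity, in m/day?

0.296

Hydraulic gradient i = Δh / L = 0.721 / 81.6 = 0.008836.
Darcy flux q = K · i = 5.360 × 0.008836 = 0.04736 m/day.
Seepage velocity v = q / n_e = 0.04736 / 0.16 = 0.2960 m/day.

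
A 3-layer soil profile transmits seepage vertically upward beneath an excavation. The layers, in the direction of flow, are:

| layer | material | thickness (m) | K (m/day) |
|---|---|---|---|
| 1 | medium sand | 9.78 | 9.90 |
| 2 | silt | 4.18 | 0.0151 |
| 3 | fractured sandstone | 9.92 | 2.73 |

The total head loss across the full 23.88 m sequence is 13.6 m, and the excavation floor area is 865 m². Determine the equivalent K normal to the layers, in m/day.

0.0848

Flow is perpendicular to layering, so the layers act in series and the equivalent K is the thickness-weighted harmonic mean.
Total thickness L = 9.78 + 4.18 + 9.92 = 23.88 m.
Σ(b_i/K_i) = 9.78/9.90 + 4.18/0.0151 + 9.92/2.73 = 281.4 d.
K_eq = L / Σ(b_i/K_i) = 23.88 / 281.4 = 0.08485 m/day.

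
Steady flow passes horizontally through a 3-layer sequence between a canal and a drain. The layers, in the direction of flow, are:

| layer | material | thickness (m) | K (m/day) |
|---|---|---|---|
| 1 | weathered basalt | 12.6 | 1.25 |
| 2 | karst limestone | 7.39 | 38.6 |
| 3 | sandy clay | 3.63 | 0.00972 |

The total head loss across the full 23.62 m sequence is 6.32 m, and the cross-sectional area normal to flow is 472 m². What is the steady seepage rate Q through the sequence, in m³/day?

7.77

Flow is perpendicular to layering, so the layers act in series and the equivalent K is the thickness-weighted harmonic mean.
Total thickness L = 12.6 + 7.39 + 3.63 = 23.62 m.
Σ(b_i/K_i) = 12.6/1.25 + 7.39/38.6 + 3.63/0.00972 = 383.7 d.
K_eq = L / Σ(b_i/K_i) = 23.62 / 383.7 = 0.06155 m/day.
Q = K_eq · A · (Δh/L) = 0.06155 × 472 × (6.32/23.62) = 7.774 m³/day.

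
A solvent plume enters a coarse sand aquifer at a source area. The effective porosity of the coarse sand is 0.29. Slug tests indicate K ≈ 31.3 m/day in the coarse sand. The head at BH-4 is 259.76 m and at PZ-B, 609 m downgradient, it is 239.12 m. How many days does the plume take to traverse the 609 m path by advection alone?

166

Hydraulic gradient i = (259.76 − 239.12) / 609 = 20.64 / 609 = 0.03389.
Darcy flux q = K · i = 31.30 × 0.03389 = 1.061 m/day.
Seepage velocity v = q / n_e = 1.061 / 0.29 = 3.658 m/day.
Travel time t = L / v = 609 / 3.658 = 166.5 days.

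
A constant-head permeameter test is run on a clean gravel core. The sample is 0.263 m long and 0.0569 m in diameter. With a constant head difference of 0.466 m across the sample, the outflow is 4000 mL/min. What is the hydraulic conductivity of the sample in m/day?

1280

Cross-sectional area A = π·(d/2)² = π × (0.0569/2)² = 0.002543 m².
Convert discharge: 4000 mL/min = 6.667e-05 m³/s.
Darcy's law rearranged: K = Q·L / (A·Δh) = 6.667e-05 × 0.263 / (0.002543 × 0.466) = 0.01480 m/s = 1278 m/day.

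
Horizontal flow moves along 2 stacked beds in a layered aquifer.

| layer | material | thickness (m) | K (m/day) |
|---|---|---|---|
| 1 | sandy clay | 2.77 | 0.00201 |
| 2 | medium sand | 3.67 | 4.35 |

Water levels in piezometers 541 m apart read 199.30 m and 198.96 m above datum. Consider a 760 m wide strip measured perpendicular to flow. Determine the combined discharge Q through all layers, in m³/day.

Flow is parallel to layering, so each bed carries its own Darcy discharge and the transmissivities add.
Σ(K_i·b_i) = 0.00201×2.77 + 4.35×3.67 = 15.97 m²/day.
Hydraulic gradient i = (199.30 − 198.96) / 541 = 0.34 / 541 = 0.0006285.
Q = Σ(K_i·b_i) · W · i = 15.97 × 760 × 0.0006285 = 7.628 m³/day.

7.63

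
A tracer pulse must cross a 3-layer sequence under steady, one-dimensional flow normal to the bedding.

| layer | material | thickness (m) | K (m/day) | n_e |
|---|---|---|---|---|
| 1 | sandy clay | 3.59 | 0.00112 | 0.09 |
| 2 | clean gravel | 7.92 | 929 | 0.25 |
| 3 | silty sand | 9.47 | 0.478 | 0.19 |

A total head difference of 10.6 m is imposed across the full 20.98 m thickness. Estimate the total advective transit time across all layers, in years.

3.42

With flow normal to the layers, continuity requires the same specific discharge q through every layer.
Σ(b_i/K_i) = 3.59/0.00112 + 7.92/929 + 9.47/0.478 = 3225 d.
q = Δh / Σ(b_i/K_i) = 10.6 / 3225 = 0.003287 m/day.
In each layer the seepage velocity is v_i = q/n_i, so the layer transit time is t_i = b_i·n_i / q:
  layer 1 (sandy clay): t_1 = 3.59 × 0.09 / 0.003287 = 98.31 d
  layer 2 (clean gravel): t_2 = 7.92 × 0.25 / 0.003287 = 602.4 d
  layer 3 (silty sand): t_3 = 9.47 × 0.19 / 0.003287 = 547.5 d
Total t = Σ t_i = 1248 days = 3.417 years.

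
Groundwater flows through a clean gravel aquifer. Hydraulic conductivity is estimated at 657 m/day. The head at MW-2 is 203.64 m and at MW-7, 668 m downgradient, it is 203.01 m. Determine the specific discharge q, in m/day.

Hydraulic gradient i = (203.64 − 203.01) / 668 = 0.63 / 668 = 0.0009431.
Specific discharge q = K · i = 657.0 × 0.0009431 = 0.6196 m/day.

0.620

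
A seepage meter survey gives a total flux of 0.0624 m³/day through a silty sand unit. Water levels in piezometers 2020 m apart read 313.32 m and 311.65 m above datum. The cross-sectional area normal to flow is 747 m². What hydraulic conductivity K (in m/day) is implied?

Hydraulic gradient i = (313.32 − 311.65) / 2020 = 1.67 / 2020 = 0.0008267.
From Q = K·A·i, K = Q / (A·i) = 0.0624 / (747.0 × 0.0008267) = 0.1010 m/day.

0.101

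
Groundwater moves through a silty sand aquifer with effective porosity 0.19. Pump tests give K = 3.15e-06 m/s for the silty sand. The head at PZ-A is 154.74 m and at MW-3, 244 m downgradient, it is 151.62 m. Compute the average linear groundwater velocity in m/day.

Convert K: 3.15e-06 m/s × 86400 = 0.2722 m/day.
Hydraulic gradient i = (154.74 − 151.62) / 244 = 3.12 / 244 = 0.01279.
Darcy flux q = K · i = 0.2722 × 0.01279 = 0.003480 m/day.
Seepage velocity v = q / n_e = 0.003480 / 0.19 = 0.01832 m/day.

0.0183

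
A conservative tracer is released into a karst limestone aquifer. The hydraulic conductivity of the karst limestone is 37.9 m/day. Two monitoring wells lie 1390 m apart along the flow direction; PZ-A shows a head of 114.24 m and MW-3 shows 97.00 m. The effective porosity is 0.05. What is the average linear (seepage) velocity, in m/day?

Hydraulic gradient i = (114.24 − 97.00) / 1390 = 17.24 / 1390 = 0.01240.
Darcy flux q = K · i = 37.90 × 0.01240 = 0.4701 m/day.
Seepage velocity v = q / n_e = 0.4701 / 0.05 = 9.401 m/day.

9.40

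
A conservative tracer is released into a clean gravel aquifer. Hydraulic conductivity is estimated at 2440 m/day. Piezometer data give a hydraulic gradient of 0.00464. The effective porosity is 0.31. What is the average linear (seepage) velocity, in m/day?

Hydraulic gradient i = 0.00464.
Darcy flux q = K · i = 2440 × 0.004640 = 11.32 m/day.
Seepage velocity v = q / n_e = 11.32 / 0.31 = 36.52 m/day.

36.5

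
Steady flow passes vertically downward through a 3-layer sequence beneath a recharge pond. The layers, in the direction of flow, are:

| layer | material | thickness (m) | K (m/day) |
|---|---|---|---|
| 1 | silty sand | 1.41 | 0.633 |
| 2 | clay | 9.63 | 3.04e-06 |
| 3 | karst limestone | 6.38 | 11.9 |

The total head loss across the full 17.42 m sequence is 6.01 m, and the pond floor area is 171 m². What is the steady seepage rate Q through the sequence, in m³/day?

0.000324

Flow is perpendicular to layering, so the layers act in series and the equivalent K is the thickness-weighted harmonic mean.
Total thickness L = 1.41 + 9.63 + 6.38 = 17.42 m.
Σ(b_i/K_i) = 1.41/0.633 + 9.63/3.04e-06 + 6.38/11.9 = 3.168e+06 d.
K_eq = L / Σ(b_i/K_i) = 17.42 / 3.168e+06 = 5.499e-06 m/day.
Q = K_eq · A · (Δh/L) = 5.499e-06 × 171 × (6.01/17.42) = 0.0003244 m³/day.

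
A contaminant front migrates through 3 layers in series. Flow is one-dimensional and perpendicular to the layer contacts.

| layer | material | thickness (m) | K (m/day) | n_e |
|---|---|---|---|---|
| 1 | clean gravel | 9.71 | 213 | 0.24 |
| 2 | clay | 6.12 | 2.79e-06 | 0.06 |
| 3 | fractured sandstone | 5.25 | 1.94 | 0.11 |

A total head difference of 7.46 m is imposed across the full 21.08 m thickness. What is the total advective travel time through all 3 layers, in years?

2640

With flow normal to the layers, continuity requires the same specific discharge q through every layer.
Σ(b_i/K_i) = 9.71/213 + 6.12/2.79e-06 + 5.25/1.94 = 2.194e+06 d.
q = Δh / Σ(b_i/K_i) = 7.46 / 2.194e+06 = 3.401e-06 m/day.
In each layer the seepage velocity is v_i = q/n_i, so the layer transit time is t_i = b_i·n_i / q:
  layer 1 (clean gravel): t_1 = 9.71 × 0.24 / 3.401e-06 = 6.852e+05 d
  layer 2 (clay): t_2 = 6.12 × 0.06 / 3.401e-06 = 1.080e+05 d
  layer 3 (fractured sandstone): t_3 = 5.25 × 0.11 / 3.401e-06 = 1.698e+05 d
Total t = Σ t_i = 9.630e+05 days = 2637 years.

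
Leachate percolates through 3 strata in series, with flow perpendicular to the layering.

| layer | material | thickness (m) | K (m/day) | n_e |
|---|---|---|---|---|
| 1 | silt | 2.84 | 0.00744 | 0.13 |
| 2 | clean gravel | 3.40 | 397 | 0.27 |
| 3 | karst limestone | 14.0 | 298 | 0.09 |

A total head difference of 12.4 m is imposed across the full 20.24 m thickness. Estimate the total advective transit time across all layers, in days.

78.4

With flow normal to the layers, continuity requires the same specific discharge q through every layer.
Σ(b_i/K_i) = 2.84/0.00744 + 3.40/397 + 14.0/298 = 381.8 d.
q = Δh / Σ(b_i/K_i) = 12.4 / 381.8 = 0.03248 m/day.
In each layer the seepage velocity is v_i = q/n_i, so the layer transit time is t_i = b_i·n_i / q:
  layer 1 (silt): t_1 = 2.84 × 0.13 / 0.03248 = 11.37 d
  layer 2 (clean gravel): t_2 = 3.40 × 0.27 / 0.03248 = 28.26 d
  layer 3 (karst limestone): t_3 = 14.0 × 0.09 / 0.03248 = 38.79 d
Total t = Σ t_i = 78.42 days.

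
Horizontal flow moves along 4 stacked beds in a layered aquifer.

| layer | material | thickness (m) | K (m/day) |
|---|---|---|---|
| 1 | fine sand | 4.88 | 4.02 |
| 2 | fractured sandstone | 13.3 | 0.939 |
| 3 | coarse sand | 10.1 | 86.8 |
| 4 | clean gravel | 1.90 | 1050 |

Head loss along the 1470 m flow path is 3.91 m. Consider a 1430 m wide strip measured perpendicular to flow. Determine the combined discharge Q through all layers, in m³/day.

11000

Flow is parallel to layering, so each bed carries its own Darcy discharge and the transmissivities add.
Σ(K_i·b_i) = 4.02×4.88 + 0.939×13.3 + 86.8×10.1 + 1050×1.90 = 2904 m²/day.
Hydraulic gradient i = Δh / L = 3.91 / 1470 = 0.002660.
Q = Σ(K_i·b_i) · W · i = 2904 × 1430 × 0.002660 = 11045 m³/day.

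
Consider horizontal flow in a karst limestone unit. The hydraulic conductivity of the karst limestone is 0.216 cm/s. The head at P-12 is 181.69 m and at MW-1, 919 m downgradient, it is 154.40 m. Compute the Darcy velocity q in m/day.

5.54

Convert K: 0.216 cm/s × 864 = 186.6 m/day.
Hydraulic gradient i = (181.69 − 154.40) / 919 = 27.29 / 919 = 0.02970.
Specific discharge q = K · i = 186.6 × 0.02970 = 5.542 m/day.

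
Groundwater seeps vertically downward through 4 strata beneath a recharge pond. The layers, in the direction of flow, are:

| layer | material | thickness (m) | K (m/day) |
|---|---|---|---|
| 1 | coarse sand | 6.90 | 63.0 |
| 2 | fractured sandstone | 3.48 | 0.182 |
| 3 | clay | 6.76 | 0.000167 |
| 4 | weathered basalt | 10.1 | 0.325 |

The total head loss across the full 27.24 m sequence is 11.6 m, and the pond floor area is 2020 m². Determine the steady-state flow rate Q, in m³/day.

Flow is perpendicular to layering, so the layers act in series and the equivalent K is the thickness-weighted harmonic mean.
Total thickness L = 6.90 + 3.48 + 6.76 + 10.1 = 27.24 m.
Σ(b_i/K_i) = 6.90/63.0 + 3.48/0.182 + 6.76/0.000167 + 10.1/0.325 = 40529 d.
K_eq = L / Σ(b_i/K_i) = 27.24 / 40529 = 0.0006721 m/day.
Q = K_eq · A · (Δh/L) = 0.0006721 × 2020 × (11.6/27.24) = 0.5781 m³/day.

0.578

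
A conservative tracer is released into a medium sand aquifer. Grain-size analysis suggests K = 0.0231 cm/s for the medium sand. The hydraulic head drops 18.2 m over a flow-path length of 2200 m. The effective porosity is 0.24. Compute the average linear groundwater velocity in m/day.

Convert K: 0.0231 cm/s × 864 = 19.96 m/day.
Hydraulic gradient i = Δh / L = 18.2 / 2200 = 0.008273.
Darcy flux q = K · i = 19.96 × 0.008273 = 0.1651 m/day.
Seepage velocity v = q / n_e = 0.1651 / 0.24 = 0.6880 m/day.

0.688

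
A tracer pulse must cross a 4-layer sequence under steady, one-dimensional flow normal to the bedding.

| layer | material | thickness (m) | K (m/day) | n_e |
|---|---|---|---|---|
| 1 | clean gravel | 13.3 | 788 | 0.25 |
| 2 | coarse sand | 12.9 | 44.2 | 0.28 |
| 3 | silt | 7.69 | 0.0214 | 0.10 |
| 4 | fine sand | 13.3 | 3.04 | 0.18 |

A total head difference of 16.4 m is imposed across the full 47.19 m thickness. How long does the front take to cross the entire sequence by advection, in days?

224

With flow normal to the layers, continuity requires the same specific discharge q through every layer.
Σ(b_i/K_i) = 13.3/788 + 12.9/44.2 + 7.69/0.0214 + 13.3/3.04 = 364.0 d.
q = Δh / Σ(b_i/K_i) = 16.4 / 364.0 = 0.04505 m/day.
In each layer the seepage velocity is v_i = q/n_i, so the layer transit time is t_i = b_i·n_i / q:
  layer 1 (clean gravel): t_1 = 13.3 × 0.25 / 0.04505 = 73.80 d
  layer 2 (coarse sand): t_2 = 12.9 × 0.28 / 0.04505 = 80.18 d
  layer 3 (silt): t_3 = 7.69 × 0.10 / 0.04505 = 17.07 d
  layer 4 (fine sand): t_4 = 13.3 × 0.18 / 0.04505 = 53.14 d
Total t = Σ t_i = 224.2 days.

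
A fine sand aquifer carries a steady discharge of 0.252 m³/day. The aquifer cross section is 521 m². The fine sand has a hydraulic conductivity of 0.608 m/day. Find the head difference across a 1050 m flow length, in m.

0.835

From Q = K·A·i, i = Q / (K·A) = 0.252 / (0.6080 × 521.0) = 0.0007955.
Head loss Δh = i · L = 0.0007955 × 1050 = 0.8353 m.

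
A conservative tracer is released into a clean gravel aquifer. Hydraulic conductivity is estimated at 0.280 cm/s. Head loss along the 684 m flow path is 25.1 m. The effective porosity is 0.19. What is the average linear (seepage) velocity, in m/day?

46.7

Convert K: 0.280 cm/s × 864 = 241.9 m/day.
Hydraulic gradient i = Δh / L = 25.1 / 684 = 0.03670.
Darcy flux q = K · i = 241.9 × 0.03670 = 8.877 m/day.
Seepage velocity v = q / n_e = 8.877 / 0.19 = 46.72 m/day.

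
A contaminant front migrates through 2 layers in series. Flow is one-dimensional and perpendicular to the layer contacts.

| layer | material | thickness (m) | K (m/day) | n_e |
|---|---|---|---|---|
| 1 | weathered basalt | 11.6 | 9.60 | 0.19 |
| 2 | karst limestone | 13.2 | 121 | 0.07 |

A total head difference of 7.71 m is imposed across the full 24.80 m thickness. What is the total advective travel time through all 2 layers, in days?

With flow normal to the layers, continuity requires the same specific discharge q through every layer.
Σ(b_i/K_i) = 11.6/9.60 + 13.2/121 = 1.317 d.
q = Δh / Σ(b_i/K_i) = 7.71 / 1.317 = 5.852 m/day.
In each layer the seepage velocity is v_i = q/n_i, so the layer transit time is t_i = b_i·n_i / q:
  layer 1 (weathered basalt): t_1 = 11.6 × 0.19 / 5.852 = 0.3766 d
  layer 2 (karst limestone): t_2 = 13.2 × 0.07 / 5.852 = 0.1579 d
Total t = Σ t_i = 0.5345 days.

0.534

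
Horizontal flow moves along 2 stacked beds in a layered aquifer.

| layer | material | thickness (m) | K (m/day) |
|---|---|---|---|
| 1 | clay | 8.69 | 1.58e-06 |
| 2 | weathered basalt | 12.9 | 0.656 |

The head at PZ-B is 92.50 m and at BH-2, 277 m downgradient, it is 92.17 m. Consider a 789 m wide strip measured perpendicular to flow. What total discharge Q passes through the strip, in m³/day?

Flow is parallel to layering, so each bed carries its own Darcy discharge and the transmissivities add.
Σ(K_i·b_i) = 1.58e-06×8.69 + 0.656×12.9 = 8.462 m²/day.
Hydraulic gradient i = (92.50 − 92.17) / 277 = 0.33 / 277 = 0.001191.
Q = Σ(K_i·b_i) · W · i = 8.462 × 789 × 0.001191 = 7.954 m³/day.

7.95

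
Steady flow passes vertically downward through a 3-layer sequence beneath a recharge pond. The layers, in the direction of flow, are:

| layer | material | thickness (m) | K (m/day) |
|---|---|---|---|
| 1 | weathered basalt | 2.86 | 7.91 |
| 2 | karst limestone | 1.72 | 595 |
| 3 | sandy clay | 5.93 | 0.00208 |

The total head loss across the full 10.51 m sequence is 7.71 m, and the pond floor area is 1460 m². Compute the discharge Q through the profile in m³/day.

3.95

Flow is perpendicular to layering, so the layers act in series and the equivalent K is the thickness-weighted harmonic mean.
Total thickness L = 2.86 + 1.72 + 5.93 = 10.51 m.
Σ(b_i/K_i) = 2.86/7.91 + 1.72/595 + 5.93/0.00208 = 2851 d.
K_eq = L / Σ(b_i/K_i) = 10.51 / 2851 = 0.003686 m/day.
Q = K_eq · A · (Δh/L) = 0.003686 × 1460 × (7.71/10.51) = 3.948 m³/day.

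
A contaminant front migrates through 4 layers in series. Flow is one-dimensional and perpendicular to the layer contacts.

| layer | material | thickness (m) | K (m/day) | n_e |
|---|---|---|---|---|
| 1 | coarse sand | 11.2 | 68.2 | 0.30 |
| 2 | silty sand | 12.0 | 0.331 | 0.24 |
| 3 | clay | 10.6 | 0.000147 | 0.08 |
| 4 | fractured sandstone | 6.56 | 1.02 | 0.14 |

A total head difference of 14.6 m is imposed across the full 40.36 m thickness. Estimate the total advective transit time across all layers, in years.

With flow normal to the layers, continuity requires the same specific discharge q through every layer.
Σ(b_i/K_i) = 11.2/68.2 + 12.0/0.331 + 10.6/0.000147 + 6.56/1.02 = 72152 d.
q = Δh / Σ(b_i/K_i) = 14.6 / 72152 = 0.0002024 m/day.
In each layer the seepage velocity is v_i = q/n_i, so the layer transit time is t_i = b_i·n_i / q:
  layer 1 (coarse sand): t_1 = 11.2 × 0.30 / 0.0002024 = 16605 d
  layer 2 (silty sand): t_2 = 12.0 × 0.24 / 0.0002024 = 14233 d
  layer 3 (clay): t_3 = 10.6 × 0.08 / 0.0002024 = 4191 d
  layer 4 (fractured sandstone): t_4 = 6.56 × 0.14 / 0.0002024 = 4539 d
Total t = Σ t_i = 39567 days = 108.3 years.

108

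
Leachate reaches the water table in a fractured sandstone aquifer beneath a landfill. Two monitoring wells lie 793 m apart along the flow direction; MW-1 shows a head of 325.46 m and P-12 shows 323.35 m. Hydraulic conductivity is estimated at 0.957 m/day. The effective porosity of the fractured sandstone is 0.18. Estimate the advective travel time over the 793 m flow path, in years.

Hydraulic gradient i = (325.46 − 323.35) / 793 = 2.11 / 793 = 0.002661.
Darcy flux q = K · i = 0.9570 × 0.002661 = 0.002546 m/day.
Seepage velocity v = q / n_e = 0.002546 / 0.18 = 0.01415 m/day.
Travel time t = L / v = 793 / 0.01415 = 56056 days = 153.5 years.

153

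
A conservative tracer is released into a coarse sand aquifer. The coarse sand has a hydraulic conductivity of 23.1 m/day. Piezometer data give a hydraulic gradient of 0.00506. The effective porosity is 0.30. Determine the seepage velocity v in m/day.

0.390

Hydraulic gradient i = 0.00506.
Darcy flux q = K · i = 23.10 × 0.005060 = 0.1169 m/day.
Seepage velocity v = q / n_e = 0.1169 / 0.30 = 0.3896 m/day.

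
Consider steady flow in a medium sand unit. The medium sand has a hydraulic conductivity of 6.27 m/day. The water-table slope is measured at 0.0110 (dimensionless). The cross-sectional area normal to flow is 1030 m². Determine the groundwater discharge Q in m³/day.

71.0

Hydraulic gradient i = 0.0110.
Darcy's law: Q = K · A · i = 6.270 × 1030 × 0.01100 = 71.04 m³/day.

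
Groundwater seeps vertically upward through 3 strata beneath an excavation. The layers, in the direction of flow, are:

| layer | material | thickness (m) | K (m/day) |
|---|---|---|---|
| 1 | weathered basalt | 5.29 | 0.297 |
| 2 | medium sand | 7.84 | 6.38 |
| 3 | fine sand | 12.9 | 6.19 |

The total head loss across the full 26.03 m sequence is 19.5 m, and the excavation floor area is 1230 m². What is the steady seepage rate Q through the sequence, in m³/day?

Flow is perpendicular to layering, so the layers act in series and the equivalent K is the thickness-weighted harmonic mean.
Total thickness L = 5.29 + 7.84 + 12.9 = 26.03 m.
Σ(b_i/K_i) = 5.29/0.297 + 7.84/6.38 + 12.9/6.19 = 21.12 d.
K_eq = L / Σ(b_i/K_i) = 26.03 / 21.12 = 1.232 m/day.
Q = K_eq · A · (Δh/L) = 1.232 × 1230 × (19.5/26.03) = 1135 m³/day.

1140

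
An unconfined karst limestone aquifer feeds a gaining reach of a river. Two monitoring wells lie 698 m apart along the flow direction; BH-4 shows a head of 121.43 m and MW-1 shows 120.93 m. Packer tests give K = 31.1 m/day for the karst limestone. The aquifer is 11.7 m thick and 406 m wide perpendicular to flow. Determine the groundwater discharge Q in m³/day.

106

Cross-sectional area A = 406 × 11.7 = 4750 m².
Hydraulic gradient i = (121.43 − 120.93) / 698 = 0.5 / 698 = 0.0007163.
Darcy's law: Q = K · A · i = 31.10 × 4750 × 0.0007163 = 105.8 m³/day.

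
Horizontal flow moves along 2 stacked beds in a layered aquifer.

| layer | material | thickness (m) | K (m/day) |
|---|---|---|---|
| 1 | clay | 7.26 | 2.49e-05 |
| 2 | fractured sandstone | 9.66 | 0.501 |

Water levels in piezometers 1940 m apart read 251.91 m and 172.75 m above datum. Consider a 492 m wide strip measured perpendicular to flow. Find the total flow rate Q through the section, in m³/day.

97.2

Flow is parallel to layering, so each bed carries its own Darcy discharge and the transmissivities add.
Σ(K_i·b_i) = 2.49e-05×7.26 + 0.501×9.66 = 4.840 m²/day.
Hydraulic gradient i = (251.91 − 172.75) / 1940 = 79.16 / 1940 = 0.04080.
Q = Σ(K_i·b_i) · W · i = 4.840 × 492 × 0.04080 = 97.16 m³/day.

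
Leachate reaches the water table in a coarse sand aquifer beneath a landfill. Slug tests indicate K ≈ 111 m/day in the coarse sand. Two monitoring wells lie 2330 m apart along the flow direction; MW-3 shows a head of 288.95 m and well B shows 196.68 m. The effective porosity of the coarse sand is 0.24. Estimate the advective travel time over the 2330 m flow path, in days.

127

Hydraulic gradient i = (288.95 − 196.68) / 2330 = 92.27 / 2330 = 0.03960.
Darcy flux q = K · i = 111.0 × 0.03960 = 4.396 m/day.
Seepage velocity v = q / n_e = 4.396 / 0.24 = 18.32 m/day.
Travel time t = L / v = 2330 / 18.32 = 127.2 days.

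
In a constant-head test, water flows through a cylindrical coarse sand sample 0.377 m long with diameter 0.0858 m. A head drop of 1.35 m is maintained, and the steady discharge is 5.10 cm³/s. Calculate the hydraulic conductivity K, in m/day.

Cross-sectional area A = π·(d/2)² = π × (0.0858/2)² = 0.005782 m².
Convert discharge: 5.10 cm³/s = 5.100e-06 m³/s.
Darcy's law rearranged: K = Q·L / (A·Δh) = 5.100e-06 × 0.377 / (0.005782 × 1.35) = 0.0002463 m/s = 21.28 m/day.

21.3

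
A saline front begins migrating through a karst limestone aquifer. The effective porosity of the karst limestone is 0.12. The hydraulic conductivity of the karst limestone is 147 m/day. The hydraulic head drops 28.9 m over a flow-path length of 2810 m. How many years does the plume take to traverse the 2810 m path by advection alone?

0.611

Hydraulic gradient i = Δh / L = 28.9 / 2810 = 0.01028.
Darcy flux q = K · i = 147.0 × 0.01028 = 1.512 m/day.
Seepage velocity v = q / n_e = 1.512 / 0.12 = 12.60 m/day.
Travel time t = L / v = 2810 / 12.60 = 223.0 days = 0.6106 years.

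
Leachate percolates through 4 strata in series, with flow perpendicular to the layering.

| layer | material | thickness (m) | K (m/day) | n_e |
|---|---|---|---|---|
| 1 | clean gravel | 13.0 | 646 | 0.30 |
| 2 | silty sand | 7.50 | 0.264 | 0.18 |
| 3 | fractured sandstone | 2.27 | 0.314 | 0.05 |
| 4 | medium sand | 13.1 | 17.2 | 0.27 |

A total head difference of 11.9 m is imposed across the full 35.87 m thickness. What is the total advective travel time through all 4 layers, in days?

With flow normal to the layers, continuity requires the same specific discharge q through every layer.
Σ(b_i/K_i) = 13.0/646 + 7.50/0.264 + 2.27/0.314 + 13.1/17.2 = 36.42 d.
q = Δh / Σ(b_i/K_i) = 11.9 / 36.42 = 0.3267 m/day.
In each layer the seepage velocity is v_i = q/n_i, so the layer transit time is t_i = b_i·n_i / q:
  layer 1 (clean gravel): t_1 = 13.0 × 0.30 / 0.3267 = 11.94 d
  layer 2 (silty sand): t_2 = 7.50 × 0.18 / 0.3267 = 4.132 d
  layer 3 (fractured sandstone): t_3 = 2.27 × 0.05 / 0.3267 = 0.3474 d
  layer 4 (medium sand): t_4 = 13.1 × 0.27 / 0.3267 = 10.83 d
Total t = Σ t_i = 27.24 days.

27.2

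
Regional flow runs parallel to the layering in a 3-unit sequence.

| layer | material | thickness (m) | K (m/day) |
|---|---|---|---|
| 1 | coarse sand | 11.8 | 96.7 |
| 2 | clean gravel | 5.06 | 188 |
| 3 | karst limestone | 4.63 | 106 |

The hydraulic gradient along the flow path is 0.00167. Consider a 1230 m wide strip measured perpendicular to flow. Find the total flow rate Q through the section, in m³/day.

Flow is parallel to layering, so each bed carries its own Darcy discharge and the transmissivities add.
Σ(K_i·b_i) = 96.7×11.8 + 188×5.06 + 106×4.63 = 2583 m²/day.
Hydraulic gradient i = 0.00167.
Q = Σ(K_i·b_i) · W · i = 2583 × 1230 × 0.001670 = 5306 m³/day.

5310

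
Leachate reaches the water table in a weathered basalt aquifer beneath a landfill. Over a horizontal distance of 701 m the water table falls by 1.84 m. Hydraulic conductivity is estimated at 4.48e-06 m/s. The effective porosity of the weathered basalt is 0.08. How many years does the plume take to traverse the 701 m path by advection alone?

Convert K: 4.48e-06 m/s × 86400 = 0.3871 m/day.
Hydraulic gradient i = Δh / L = 1.84 / 701 = 0.002625.
Darcy flux q = K · i = 0.3871 × 0.002625 = 0.001016 m/day.
Seepage velocity v = q / n_e = 0.001016 / 0.08 = 0.01270 m/day.
Travel time t = L / v = 701 / 0.01270 = 55197 days = 151.1 years.

151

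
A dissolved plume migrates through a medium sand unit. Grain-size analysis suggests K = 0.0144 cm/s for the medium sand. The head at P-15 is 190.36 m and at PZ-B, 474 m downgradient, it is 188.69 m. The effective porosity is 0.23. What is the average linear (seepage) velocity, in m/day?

0.191

Convert K: 0.0144 cm/s × 864 = 12.44 m/day.
Hydraulic gradient i = (190.36 − 188.69) / 474 = 1.67 / 474 = 0.003523.
Darcy flux q = K · i = 12.44 × 0.003523 = 0.04383 m/day.
Seepage velocity v = q / n_e = 0.04383 / 0.23 = 0.1906 m/day.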